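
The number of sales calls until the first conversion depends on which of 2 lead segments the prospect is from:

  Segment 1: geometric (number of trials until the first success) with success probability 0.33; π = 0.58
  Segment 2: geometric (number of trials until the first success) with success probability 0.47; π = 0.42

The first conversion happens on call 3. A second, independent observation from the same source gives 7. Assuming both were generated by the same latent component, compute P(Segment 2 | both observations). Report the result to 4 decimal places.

P(component k | x) = w_k·f_k(x) / marginal(x), where marginal(x) = Σ_j w_j·f_j(x).
Since both observations come from the same component, the likelihood for component k is f_k(x₁)·f_k(x₂).
  f_1 = [0.148137] × [0.0298513] = 0.00442208
  f_2 = [0.132023] × [0.0104172] = 0.00137532
Weight by the priors:
  w_1·f_1 = 0.58 × 0.00442208 = 0.0025648
  w_2·f_2 = 0.42 × 0.00137532 = 0.000577633
Evidence: 0.0025648 + 0.000577633 = 0.00314244
P(Segment 2 | x) = 0.000577633 / 0.00314244 ≈ 0.1838

0.1838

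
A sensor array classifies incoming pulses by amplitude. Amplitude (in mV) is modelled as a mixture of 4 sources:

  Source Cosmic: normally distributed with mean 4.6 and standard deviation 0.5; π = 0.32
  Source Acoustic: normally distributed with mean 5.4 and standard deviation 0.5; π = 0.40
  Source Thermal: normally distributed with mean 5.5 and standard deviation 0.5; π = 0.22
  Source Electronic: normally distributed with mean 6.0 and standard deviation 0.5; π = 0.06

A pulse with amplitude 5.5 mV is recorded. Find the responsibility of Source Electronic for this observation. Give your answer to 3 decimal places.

P(component k | x) = π_k·f_k(x) / marginal(x), where marginal(x) = Σ_j π_j·f_j(x).
Evaluate each component's likelihood at the observed value:
  L_Cosmic = (1/(0.5·√(2π)))·exp(−(5.5−4.6)²/(2·0.5²)) = 0.797885·exp(-1.62000) = 0.1579
  L_Acoustic = (1/(0.5·√(2π)))·exp(−(5.5−5.4)²/(2·0.5²)) = 0.797885·exp(-0.02000) = 0.782085
  L_Thermal = (1/(0.5·√(2π)))·exp(−(5.5−5.5)²/(2·0.5²)) = 0.797885·exp(-0.00000) = 0.797885
  L_Electronic = (1/(0.5·√(2π)))·exp(−(5.5−6.0)²/(2·0.5²)) = 0.797885·exp(-0.50000) = 0.483941
Weight by the priors:
  π_Cosmic·L_Cosmic = 0.32 × 0.1579 = 0.0505281
  π_Acoustic·L_Acoustic = 0.40 × 0.782085 = 0.312834
  π_Thermal·L_Thermal = 0.22 × 0.797885 = 0.175535
  π_Electronic·L_Electronic = 0.06 × 0.483941 = 0.0290365
Normaliser: 0.0505281 + 0.312834 + 0.175535 + 0.0290365 = 0.567933
So the posterior for Source Electronic is 0.0290365 / 0.567933 ≈ 0.051.

0.051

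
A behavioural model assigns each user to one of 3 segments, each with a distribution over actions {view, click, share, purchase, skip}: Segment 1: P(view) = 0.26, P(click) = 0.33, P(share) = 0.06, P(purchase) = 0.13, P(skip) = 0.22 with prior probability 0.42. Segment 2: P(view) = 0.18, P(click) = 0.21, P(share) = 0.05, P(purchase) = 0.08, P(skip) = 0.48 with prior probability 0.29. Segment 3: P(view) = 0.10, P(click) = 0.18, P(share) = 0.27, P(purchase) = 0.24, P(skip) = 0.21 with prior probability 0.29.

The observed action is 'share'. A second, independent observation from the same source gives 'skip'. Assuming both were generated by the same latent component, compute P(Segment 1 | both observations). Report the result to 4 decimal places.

0.1915

P(component k | x) = π_k·f_k(x) / marginal(x), where marginal(x) = Σ_j π_j·f_j(x).
Since both observations come from the same component, the likelihood for component k is f_k(x₁)·f_k(x₂).
  f_1 = [P(share | comp) = 0.06] × [0.22] = 0.0132
  f_2 = [P(share | comp) = 0.05] × [0.48] = 0.024
  f_3 = [P(share | comp) = 0.27] × [0.21] = 0.0567
Unnormalised posteriors:
  π_1·f_1 = 0.42 × 0.0132 = 0.005544
  π_2·f_2 = 0.29 × 0.024 = 0.00696
  π_3·f_3 = 0.29 × 0.0567 = 0.016443
Normaliser: 0.005544 + 0.00696 + 0.016443 = 0.028947
So the posterior for Segment 1 is 0.005544 / 0.028947 ≈ 0.1915.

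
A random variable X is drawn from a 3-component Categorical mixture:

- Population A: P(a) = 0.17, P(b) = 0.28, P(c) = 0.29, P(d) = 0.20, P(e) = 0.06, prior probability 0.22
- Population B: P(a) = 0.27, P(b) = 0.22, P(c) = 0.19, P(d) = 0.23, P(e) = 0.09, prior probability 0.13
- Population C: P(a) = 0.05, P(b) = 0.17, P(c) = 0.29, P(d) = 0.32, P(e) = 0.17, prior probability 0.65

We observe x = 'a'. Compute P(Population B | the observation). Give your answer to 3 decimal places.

0.334

Posterior ∝ prior × likelihood, so P(k | x) ∝ P(Z=k) f_k(x); normalise over all components.
Categorical probabilities:
  f_A = P(a | comp) = 0.17
  f_B = P(a | comp) = 0.27
  f_C = P(a | comp) = 0.05
Unnormalised posteriors:
  P(Z=A)·f_A = 0.22 × 0.17 = 0.0374
  P(Z=B)·f_B = 0.13 × 0.27 = 0.0351
  P(Z=C)·f_C = 0.65 × 0.05 = 0.0325
Marginal: 0.0374 + 0.0351 + 0.0325 = 0.105
P(Population B | x) = 0.0351 / 0.105 ≈ 0.334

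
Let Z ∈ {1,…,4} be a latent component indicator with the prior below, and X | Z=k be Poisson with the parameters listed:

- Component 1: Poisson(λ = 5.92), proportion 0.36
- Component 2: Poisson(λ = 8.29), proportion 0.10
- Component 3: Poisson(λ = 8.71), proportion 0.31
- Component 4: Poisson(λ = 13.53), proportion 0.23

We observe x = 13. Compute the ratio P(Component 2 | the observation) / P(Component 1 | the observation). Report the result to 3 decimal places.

Only the two components matter; the odds are (P(Z=i) f_i(x)) / (P(Z=j) f_j(x)).
Component likelihoods at x = 13:
  p_1 = e^(−5.92)·5.92^13/13! = 0.00473019
  p_2 = e^(−8.29)·8.29^13/13! = 0.0352069
  p_3 = e^(−8.71)·8.71^13/13! = 0.0439795
  p_4 = e^(−13.53)·13.53^13/13! = 0.108789
Posterior odds = (P(Z=2)·p_2) / (P(Z=1)·p_1) = (0.10·0.0352069) / (0.36·0.00473019) = 0.00352069 / 0.00170287 ≈ 2.068

2.068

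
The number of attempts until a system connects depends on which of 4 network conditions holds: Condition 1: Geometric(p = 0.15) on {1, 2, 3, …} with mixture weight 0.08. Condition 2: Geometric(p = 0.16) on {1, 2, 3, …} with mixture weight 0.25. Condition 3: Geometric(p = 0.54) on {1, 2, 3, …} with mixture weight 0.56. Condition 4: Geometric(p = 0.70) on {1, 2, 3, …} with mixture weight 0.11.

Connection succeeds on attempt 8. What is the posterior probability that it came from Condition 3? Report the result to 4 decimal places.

P(component k | x) = w_k·f_k(x) / marginal(x), where marginal(x) = Σ_j w_j·f_j(x).
Geometric probabilities:
  L_1 = 0.15·(1−0.15)^7 = 0.15·0.320577 = 0.0480866
  L_2 = 0.16·(1−0.16)^7 = 0.16·0.29509 = 0.0472145
  L_3 = 0.54·(1−0.54)^7 = 0.54·0.00435818 = 0.00235342
  L_4 = 0.70·(1−0.70)^7 = 0.70·0.0002187 = 0.00015309
Prior × likelihood for each component:
  w_1·L_1 = 0.08 × 0.0480866 = 0.00384693
  w_2·L_2 = 0.25 × 0.0472145 = 0.0118036
  w_3·L_3 = 0.56 × 0.00235342 = 0.00131791
  w_4·L_4 = 0.11 × 0.00015309 = 1.68399e-05
Sum: 0.00384693 + 0.0118036 + 0.00131791 + 1.68399e-05 = 0.0169853
P(Condition 3 | 8) = 0.00131791 / 0.0169853 ≈ 0.0776

0.0776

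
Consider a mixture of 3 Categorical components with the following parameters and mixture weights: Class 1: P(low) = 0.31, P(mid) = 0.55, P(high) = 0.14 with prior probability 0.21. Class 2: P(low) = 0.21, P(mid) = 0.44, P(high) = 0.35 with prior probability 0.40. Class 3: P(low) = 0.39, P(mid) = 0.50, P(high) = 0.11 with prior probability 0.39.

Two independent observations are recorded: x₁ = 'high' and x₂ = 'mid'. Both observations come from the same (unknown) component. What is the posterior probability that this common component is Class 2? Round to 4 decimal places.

0.6208

P(component k | x) = P(Z=k)·f_k(x) / marginal(x), where marginal(x) = Σ_j P(Z=j)·f_j(x).
Since both observations come from the same component, the likelihood for component k is f_k(x₁)·f_k(x₂).
  p_1 = [0.14] × [0.55] = 0.077
  p_2 = [0.35] × [0.44] = 0.154
  p_3 = [0.11] × [0.5] = 0.055
Weight by the priors:
  P(Z=1)·p_1 = 0.21 × 0.077 = 0.01617
  P(Z=2)·p_2 = 0.40 × 0.154 = 0.0616
  P(Z=3)·p_3 = 0.39 × 0.055 = 0.02145
Marginal: 0.01617 + 0.0616 + 0.02145 = 0.09922
So the posterior for Class 2 is 0.0616 / 0.09922 ≈ 0.6208.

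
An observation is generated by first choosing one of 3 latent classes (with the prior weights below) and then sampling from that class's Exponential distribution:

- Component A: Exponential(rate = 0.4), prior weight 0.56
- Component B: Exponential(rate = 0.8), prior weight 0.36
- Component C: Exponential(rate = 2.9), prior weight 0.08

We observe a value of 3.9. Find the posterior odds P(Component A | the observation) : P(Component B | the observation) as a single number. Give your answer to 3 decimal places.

3.701

The posterior odds equal the prior odds times the likelihood ratio: (P(Z=i)/P(Z=j))·(f_i(x)/f_j(x)).
Component likelihoods at x = 3.9:
  p_A = 0.4·e^(−0.4·3.9) = 0.4·e^(−1.5600) = 0.0840544
  p_B = 0.8·e^(−0.8·3.9) = 0.8·e^(−3.1200) = 0.0353257
  p_C = 2.9·e^(−2.9·3.9) = 2.9·e^(−11.3100) = 3.55245e-05
Posterior odds = (P(Z=A)·p_A) / (P(Z=B)·p_B) = (0.56·0.0840544) / (0.36·0.0353257) = 0.0470705 / 0.0127173 ≈ 3.701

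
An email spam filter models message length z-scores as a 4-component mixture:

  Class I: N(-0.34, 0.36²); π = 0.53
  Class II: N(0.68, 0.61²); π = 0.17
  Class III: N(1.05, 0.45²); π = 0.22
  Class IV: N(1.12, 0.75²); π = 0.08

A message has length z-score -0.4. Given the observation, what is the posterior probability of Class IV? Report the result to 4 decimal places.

0.0090

P(component k | x) = π_k·f_k(x) / marginal(x), where marginal(x) = Σ_j π_j·f_j(x).
Evaluate each component's likelihood at the observed value:
  p_I = 1.09289
  p_II = 0.136427
  p_III = 0.00493309
  p_IV = 0.0682249
Multiply by the mixture weights:
  π_I·p_I = 0.53 × 1.09289 = 0.579231
  π_II·p_II = 0.17 × 0.136427 = 0.0231927
  π_III·p_III = 0.22 × 0.00493309 = 0.00108528
  π_IV·p_IV = 0.08 × 0.0682249 = 0.00545799
Marginal: 0.579231 + 0.0231927 + 0.00108528 + 0.00545799 = 0.608967
P(Class IV | x) = 0.00545799 / 0.608967 ≈ 0.0090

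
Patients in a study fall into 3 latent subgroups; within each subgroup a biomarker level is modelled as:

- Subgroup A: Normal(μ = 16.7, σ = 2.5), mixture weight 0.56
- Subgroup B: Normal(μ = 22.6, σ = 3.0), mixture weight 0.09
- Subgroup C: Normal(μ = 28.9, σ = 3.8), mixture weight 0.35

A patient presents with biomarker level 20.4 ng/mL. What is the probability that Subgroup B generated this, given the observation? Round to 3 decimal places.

0.218

Posterior ∝ prior × likelihood, so P(k | x) ∝ w_k f_k(x); normalise over all components.
Normal densities:
  L_A = (1/(2.5·√(2π)))·exp(−(20.4−16.7)²/(2·2.5²)) = 0.159577·exp(-1.09520) = 0.0533741
  L_B = (1/(3.0·√(2π)))·exp(−(20.4−22.6)²/(2·3.0²)) = 0.132981·exp(-0.26889) = 0.101628
  L_C = (1/(3.8·√(2π)))·exp(−(20.4−28.9)²/(2·3.8²)) = 0.104985·exp(-2.50173) = 0.00860277
Prior × likelihood for each component:
  w_A·L_A = 0.56 × 0.0533741 = 0.0298895
  w_B·L_B = 0.09 × 0.101628 = 0.00914649
  w_C·L_C = 0.35 × 0.00860277 = 0.00301097
Normaliser: 0.0298895 + 0.00914649 + 0.00301097 = 0.042047
P(Subgroup B | the observation) ≈ 0.218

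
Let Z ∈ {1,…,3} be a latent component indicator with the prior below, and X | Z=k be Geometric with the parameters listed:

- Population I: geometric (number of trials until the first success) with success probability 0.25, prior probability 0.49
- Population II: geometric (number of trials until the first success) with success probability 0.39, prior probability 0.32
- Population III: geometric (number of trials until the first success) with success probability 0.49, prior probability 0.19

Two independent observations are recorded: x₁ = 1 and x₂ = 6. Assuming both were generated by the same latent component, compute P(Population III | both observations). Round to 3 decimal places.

0.122

P(component k | x) = π_k·f_k(x) / marginal(x), where marginal(x) = Σ_j π_j·f_j(x).
Since both observations come from the same component, the likelihood for component k is f_k(x₁)·f_k(x₂).
  p_I = [0.25·(1−0.25)^0 = 0.25·1 = 0.25] × [0.0593262] = 0.0148315
  p_II = [0.39·(1−0.39)^0 = 0.39·1 = 0.39] × [0.0329393] = 0.0128463
  p_III = [0.49·(1−0.49)^0 = 0.49·1 = 0.49] × [0.0169062] = 0.00828406
Multiply by the mixture weights:
  π_I·p_I = 0.49 × 0.0148315 = 0.00726746
  π_II·p_II = 0.32 × 0.0128463 = 0.00411082
  π_III·p_III = 0.19 × 0.00828406 = 0.00157397
Denominator: 0.00726746 + 0.00411082 + 0.00157397 = 0.0129522
P(Population III | x₁, x₂) ≈ 0.122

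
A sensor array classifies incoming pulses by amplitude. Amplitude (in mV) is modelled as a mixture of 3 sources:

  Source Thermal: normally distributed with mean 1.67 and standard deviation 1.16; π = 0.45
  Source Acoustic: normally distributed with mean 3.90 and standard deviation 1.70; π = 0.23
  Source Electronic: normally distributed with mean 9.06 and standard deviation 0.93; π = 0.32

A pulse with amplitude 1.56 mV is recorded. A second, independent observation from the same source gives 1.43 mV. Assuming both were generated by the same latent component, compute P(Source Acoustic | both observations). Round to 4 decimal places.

0.0319

Posterior ∝ prior × likelihood, so P(k | x) ∝ π_k f_k(x); normalise over all components.
Since both observations come from the same component, the likelihood for component k is f_k(x₁)·f_k(x₂).
  f_Thermal = [(1/(1.16·√(2π)))·exp(−(1.56−1.67)²/(2·1.16²)) = 0.343916·exp(-0.00450) = 0.342373] × [0.336633] = 0.115254
  f_Acoustic = [(1/(1.70·√(2π)))·exp(−(1.56−3.90)²/(2·1.70²)) = 0.234672·exp(-0.94734) = 0.0909994] × [0.0816686] = 0.00743179
  f_Electronic = [(1/(0.93·√(2π)))·exp(−(1.56−9.06)²/(2·0.93²)) = 0.428970·exp(-32.51821) = 3.23555e-15] × [1.03783e-15] = 3.35794e-30
Prior × likelihood for each component:
  π_Thermal·f_Thermal = 0.45 × 0.115254 = 0.0518643
  π_Acoustic·f_Acoustic = 0.23 × 0.00743179 = 0.00170931
  π_Electronic·f_Electronic = 0.32 × 3.35794e-30 = 1.07454e-30
Marginal: 0.0518643 + 0.00170931 + 1.07454e-30 = 0.0535736
P(Source Acoustic | x) = 0.00170931 / 0.0535736 ≈ 0.0319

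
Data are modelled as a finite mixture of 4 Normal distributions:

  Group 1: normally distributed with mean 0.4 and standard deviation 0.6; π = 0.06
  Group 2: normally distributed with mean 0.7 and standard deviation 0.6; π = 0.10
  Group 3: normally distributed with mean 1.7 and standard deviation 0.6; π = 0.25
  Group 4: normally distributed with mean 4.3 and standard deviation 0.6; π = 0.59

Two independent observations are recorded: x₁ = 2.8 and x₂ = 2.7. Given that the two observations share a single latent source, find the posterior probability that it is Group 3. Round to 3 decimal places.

By Bayes' theorem, P(k | x) = π_k f_k(x) / Σ_j π_j f_j(x).
Since both observations come from the same component, the likelihood for component k is f_k(x₁)·f_k(x₂).
  f_1 = [(1/(0.6·√(2π)))·exp(−(2.8−0.4)²/(2·0.6²)) = 0.664904·exp(-8.00000) = 0.00022305] × [0.000428451] = 9.55661e-08
  f_2 = [(1/(0.6·√(2π)))·exp(−(2.8−0.7)²/(2·0.6²)) = 0.664904·exp(-6.12500) = 0.00145447] × [0.00257046] = 3.73867e-06
  f_3 = [(1/(0.6·√(2π)))·exp(−(2.8−1.7)²/(2·0.6²)) = 0.664904·exp(-1.68056) = 0.123852] × [0.165795] = 0.0205341
  f_4 = [(1/(0.6·√(2π)))·exp(−(2.8−4.3)²/(2·0.6²)) = 0.664904·exp(-3.12500) = 0.0292138] × [0.0189933] = 0.000554867
Multiply by the mixture weights:
  π_1·f_1 = 0.06 × 9.55661e-08 = 5.73396e-09
  π_2·f_2 = 0.10 × 3.73867e-06 = 3.73867e-07
  π_3·f_3 = 0.25 × 0.0205341 = 0.00513352
  π_4·f_4 = 0.59 × 0.000554867 = 0.000327372
Sum: 5.73396e-09 + 3.73867e-07 + 0.00513352 + 0.000327372 = 0.00546127
P(Group 3 | x₁,x₂) = 0.00513352 / 0.00546127 ≈ 0.940

0.940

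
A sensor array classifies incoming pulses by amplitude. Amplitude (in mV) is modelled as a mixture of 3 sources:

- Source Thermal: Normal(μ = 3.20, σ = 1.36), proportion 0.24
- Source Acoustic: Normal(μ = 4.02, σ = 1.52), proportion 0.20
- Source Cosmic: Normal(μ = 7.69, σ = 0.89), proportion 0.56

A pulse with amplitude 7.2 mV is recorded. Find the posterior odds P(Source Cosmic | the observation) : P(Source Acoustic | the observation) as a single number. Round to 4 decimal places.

Posterior odds = (P(Z=i) f_i(x)) / (P(Z=j) f_j(x)); the normalising sum cancels.
Normal densities:
  L_Thermal = 0.00388092
  L_Acoustic = 0.0294194
  L_Cosmic = 0.385211
Odds = (0.56/0.20) × (0.385211/0.0294194) = 2.8 × 13.0938 ≈ 36.6626

36.6626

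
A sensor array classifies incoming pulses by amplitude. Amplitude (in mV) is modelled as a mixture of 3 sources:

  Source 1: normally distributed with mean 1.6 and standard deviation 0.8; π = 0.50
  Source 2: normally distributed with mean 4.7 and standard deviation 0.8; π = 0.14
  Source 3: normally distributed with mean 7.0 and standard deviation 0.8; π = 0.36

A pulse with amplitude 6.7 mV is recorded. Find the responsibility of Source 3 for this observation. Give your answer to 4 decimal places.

Apply Bayes' rule: the posterior for each component is proportional to its prior times its likelihood at x.
Normal densities:
  L_1 = (1/(0.8·√(2π)))·exp(−(6.7−1.6)²/(2·0.8²)) = 0.498678·exp(-20.32031) = 7.4614e-10
  L_2 = (1/(0.8·√(2π)))·exp(−(6.7−4.7)²/(2·0.8²)) = 0.498678·exp(-3.12500) = 0.0219104
  L_3 = (1/(0.8·√(2π)))·exp(−(6.7−7.0)²/(2·0.8²)) = 0.498678·exp(-0.07031) = 0.464819
Unnormalised posteriors:
  P(Z=1)·L_1 = 0.50 × 7.4614e-10 = 3.7307e-10
  P(Z=2)·L_2 = 0.14 × 0.0219104 = 0.00306745
  P(Z=3)·L_3 = 0.36 × 0.464819 = 0.167335
Normaliser: 3.7307e-10 + 0.00306745 + 0.167335 = 0.170402
Responsibility of Source 3: 0.167335 / 0.170402 ≈ 0.9820

0.9820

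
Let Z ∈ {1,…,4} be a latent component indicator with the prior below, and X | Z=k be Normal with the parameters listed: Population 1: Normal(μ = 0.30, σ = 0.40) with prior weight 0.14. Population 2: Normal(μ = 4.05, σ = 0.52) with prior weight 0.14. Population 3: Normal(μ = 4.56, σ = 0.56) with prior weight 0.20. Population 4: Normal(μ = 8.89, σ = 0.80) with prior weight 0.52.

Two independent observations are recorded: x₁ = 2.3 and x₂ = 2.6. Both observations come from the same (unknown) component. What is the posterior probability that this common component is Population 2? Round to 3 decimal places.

Apply Bayes' rule: the posterior for each component is proportional to its prior times its likelihood at x.
Since both observations come from the same component, the likelihood for component k is f_k(x₁)·f_k(x₂).
  L_1 = [3.7168e-06] × [6.59811e-08] = 2.45238e-13
  L_2 = [0.00266402] × [0.0157208] = 4.18805e-05
  L_3 = [0.000207037] × [0.00155836] = 3.22638e-07
  L_4 = [9.18309e-16] × [1.87938e-14] = 1.72585e-29
Unnormalised posteriors:
  π_1·L_1 = 0.14 × 2.45238e-13 = 3.43334e-14
  π_2·L_2 = 0.14 × 4.18805e-05 = 5.86327e-06
  π_3·L_3 = 0.20 × 3.22638e-07 = 6.45276e-08
  π_4·L_4 = 0.52 × 1.72585e-29 = 8.97444e-30
Marginal: 3.43334e-14 + 5.86327e-06 + 6.45276e-08 + 8.97444e-30 = 5.9278e-06
Responsibility of Population 2: 5.86327e-06 / 5.9278e-06 ≈ 0.989

0.989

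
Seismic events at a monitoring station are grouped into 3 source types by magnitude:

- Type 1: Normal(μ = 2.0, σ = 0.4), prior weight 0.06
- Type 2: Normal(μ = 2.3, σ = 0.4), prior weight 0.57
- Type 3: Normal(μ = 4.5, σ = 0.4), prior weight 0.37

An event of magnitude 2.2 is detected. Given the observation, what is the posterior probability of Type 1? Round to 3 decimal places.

0.087

P(component k | x) = w_k·f_k(x) / marginal(x), where marginal(x) = Σ_j w_j·f_j(x).
Component likelihoods at x = 2.2:
  L_1 = (1/(0.4·√(2π)))·exp(−(2.2−2.0)²/(2·0.4²)) = 0.997356·exp(-0.12500) = 0.880163
  L_2 = (1/(0.4·√(2π)))·exp(−(2.2−2.3)²/(2·0.4²)) = 0.997356·exp(-0.03125) = 0.96667
  L_3 = (1/(0.4·√(2π)))·exp(−(2.2−4.5)²/(2·0.4²)) = 0.997356·exp(-16.53125) = 6.59811e-08
Weight by the priors:
  w_1·L_1 = 0.06 × 0.880163 = 0.0528098
  w_2·L_2 = 0.57 × 0.96667 = 0.551002
  w_3·L_3 = 0.37 × 6.59811e-08 = 2.4413e-08
Denominator: 0.0528098 + 0.551002 + 2.4413e-08 = 0.603812
Responsibility of Type 1: 0.0528098 / 0.603812 ≈ 0.087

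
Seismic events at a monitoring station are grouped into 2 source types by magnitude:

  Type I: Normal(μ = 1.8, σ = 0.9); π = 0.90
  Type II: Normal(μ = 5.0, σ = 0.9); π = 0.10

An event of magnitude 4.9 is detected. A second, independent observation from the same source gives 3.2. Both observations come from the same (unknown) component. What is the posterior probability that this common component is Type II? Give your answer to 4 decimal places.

P(component k | x) = π_k·f_k(x) / marginal(x), where marginal(x) = Σ_j π_j·f_j(x).
Since both observations come from the same component, the likelihood for component k is f_k(x₁)·f_k(x₂).
  p_I = [0.00117595] × [0.132198] = 0.000155459
  p_II = [0.440541] × [0.05999] = 0.0264281
Weight by the priors:
  π_I·p_I = 0.90 × 0.000155459 = 0.000139913
  π_II·p_II = 0.10 × 0.0264281 = 0.00264281
Normaliser: 0.000139913 + 0.00264281 = 0.00278272
So the posterior for Type II is 0.00264281 / 0.00278272 ≈ 0.9497.

0.9497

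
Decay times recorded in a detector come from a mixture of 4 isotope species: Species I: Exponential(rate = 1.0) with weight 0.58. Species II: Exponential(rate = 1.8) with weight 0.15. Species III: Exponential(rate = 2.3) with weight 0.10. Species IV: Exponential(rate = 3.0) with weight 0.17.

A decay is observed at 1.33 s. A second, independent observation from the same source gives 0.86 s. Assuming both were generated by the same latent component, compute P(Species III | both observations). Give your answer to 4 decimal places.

Apply Bayes' rule: the posterior for each component is proportional to its prior times its likelihood at x.
Since both observations come from the same component, the likelihood for component k is f_k(x₁)·f_k(x₂).
  p_I = [1.0·e^(−1.0·1.33) = 1.0·e^(−1.3300) = 0.264477] × [0.423162] = 0.111917
  p_II = [1.8·e^(−1.8·1.33) = 1.8·e^(−2.3940) = 0.164275] × [0.382811] = 0.0628863
  p_III = [2.3·e^(−2.3·1.33) = 2.3·e^(−3.0590) = 0.10795] × [0.318195] = 0.034349
  p_IV = [3.0·e^(−3.0·1.33) = 3.0·e^(−3.9900) = 0.0554991] × [0.227322] = 0.0126162
Multiply by the mixture weights:
  w_I·p_I = 0.58 × 0.111917 = 0.0649117
  w_II·p_II = 0.15 × 0.0628863 = 0.00943295
  w_III·p_III = 0.10 × 0.034349 = 0.0034349
  w_IV·p_IV = 0.17 × 0.0126162 = 0.00214475
Sum: 0.0649117 + 0.00943295 + 0.0034349 + 0.00214475 = 0.0799243
P(Species III | x) ≈ 0.0430

0.0430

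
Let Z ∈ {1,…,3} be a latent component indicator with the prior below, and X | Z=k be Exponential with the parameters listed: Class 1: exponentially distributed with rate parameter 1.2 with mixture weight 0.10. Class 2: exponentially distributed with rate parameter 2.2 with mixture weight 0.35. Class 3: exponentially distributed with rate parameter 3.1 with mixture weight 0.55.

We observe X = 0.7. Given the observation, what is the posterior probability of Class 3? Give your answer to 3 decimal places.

By Bayes' theorem, P(k | x) = π_k f_k(x) / Σ_j π_j f_j(x).
Evaluate each component's likelihood at the observed value:
  L_1 = 1.2·e^(−1.2·0.7) = 1.2·e^(−0.8400) = 0.518053
  L_2 = 2.2·e^(−2.2·0.7) = 2.2·e^(−1.5400) = 0.471638
  L_3 = 3.1·e^(−3.1·0.7) = 3.1·e^(−2.1700) = 0.353951
Weight by the priors:
  π_1·L_1 = 0.10 × 0.518053 = 0.0518053
  π_2·L_2 = 0.35 × 0.471638 = 0.165073
  π_3·L_3 = 0.55 × 0.353951 = 0.194673
Sum: 0.0518053 + 0.165073 + 0.194673 = 0.411552
Responsibility of Class 3: 0.194673 / 0.411552 ≈ 0.473

0.473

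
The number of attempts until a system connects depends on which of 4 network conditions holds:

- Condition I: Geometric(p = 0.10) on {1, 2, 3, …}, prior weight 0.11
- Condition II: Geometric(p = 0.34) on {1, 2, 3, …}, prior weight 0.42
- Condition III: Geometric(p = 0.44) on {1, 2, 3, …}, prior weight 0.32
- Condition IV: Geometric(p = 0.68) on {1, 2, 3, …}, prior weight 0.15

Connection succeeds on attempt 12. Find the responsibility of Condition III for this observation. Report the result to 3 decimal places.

0.046

Apply Bayes' rule: the posterior for each component is proportional to its prior times its likelihood at x.
Geometric probabilities:
  p_I = 0.10·(1−0.10)^11 = 0.10·0.313811 = 0.0313811
  p_II = 0.34·(1−0.34)^11 = 0.34·0.010351 = 0.00351935
  p_III = 0.44·(1−0.44)^11 = 0.44·0.00169851 = 0.000747345
  p_IV = 0.68·(1−0.68)^11 = 0.68·3.60288e-06 = 2.44996e-06
Unnormalised posteriors:
  w_I·p_I = 0.11 × 0.0313811 = 0.00345192
  w_II·p_II = 0.42 × 0.00351935 = 0.00147813
  w_III·p_III = 0.32 × 0.000747345 = 0.00023915
  w_IV·p_IV = 0.15 × 2.44996e-06 = 3.67494e-07
Evidence: 0.00345192 + 0.00147813 + 0.00023915 + 3.67494e-07 = 0.00516956
P(Condition III | the observation) = 0.00023915 / 0.00516956 ≈ 0.046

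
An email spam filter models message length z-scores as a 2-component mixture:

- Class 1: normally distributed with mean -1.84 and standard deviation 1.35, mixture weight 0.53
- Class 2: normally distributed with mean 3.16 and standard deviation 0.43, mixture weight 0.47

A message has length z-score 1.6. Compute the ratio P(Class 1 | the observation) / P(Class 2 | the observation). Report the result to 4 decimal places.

10.0784

Since P(k|x) ∝ π_k f_k(x), the posterior odds are π_i f_i(x) / (π_j f_j(x)).
Normal densities:
  L_1 = (1/(1.35·√(2π)))·exp(−(1.6−-1.84)²/(2·1.35²)) = 0.295513·exp(-3.24653) = 0.0114981
  L_2 = (1/(0.43·√(2π)))·exp(−(1.6−3.16)²/(2·0.43²)) = 0.927773·exp(-6.58085) = 0.00128651
Posterior odds = (π_1·L_1) / (π_2·L_2) = (0.53·0.0114981) / (0.47·0.00128651) = 0.006094 / 0.000604659 ≈ 10.0784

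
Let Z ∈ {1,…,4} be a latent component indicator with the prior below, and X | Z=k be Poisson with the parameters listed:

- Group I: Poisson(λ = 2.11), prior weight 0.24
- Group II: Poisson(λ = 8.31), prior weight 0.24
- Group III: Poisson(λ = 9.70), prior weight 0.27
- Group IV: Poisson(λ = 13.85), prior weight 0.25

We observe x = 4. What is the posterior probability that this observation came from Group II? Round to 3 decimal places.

0.278

P(component k | x) = π_k·f_k(x) / marginal(x), where marginal(x) = Σ_j π_j·f_j(x).
Component likelihoods at x = 4:
  f_I = 0.100128
  f_II = 0.0488884
  f_III = 0.0226058
  f_IV = 0.00148118
Prior × likelihood for each component:
  π_I·f_I = 0.24 × 0.100128 = 0.0240308
  π_II·f_II = 0.24 × 0.0488884 = 0.0117332
  π_III·f_III = 0.27 × 0.0226058 = 0.00610356
  π_IV·f_IV = 0.25 × 0.00148118 = 0.000370296
Normaliser: 0.0240308 + 0.0117332 + 0.00610356 + 0.000370296 = 0.0422379
P(Group II | x) ≈ 0.278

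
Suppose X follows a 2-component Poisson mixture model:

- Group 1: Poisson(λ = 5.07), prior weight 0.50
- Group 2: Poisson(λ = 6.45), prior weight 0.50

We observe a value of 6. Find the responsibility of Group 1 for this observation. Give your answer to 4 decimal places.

0.4839

By Bayes' theorem, P(k | x) = π_k f_k(x) / Σ_j π_j f_j(x).
Evaluate each component's likelihood at the observed value:
  L_1 = e^(−5.07)·5.07^6/6! = 0.148198
  L_2 = e^(−6.45)·6.45^6/6! = 0.158062
Unnormalised posteriors:
  π_1·L_1 = 0.50 × 0.148198 = 0.074099
  π_2·L_2 = 0.50 × 0.158062 = 0.0790308
Evidence: 0.074099 + 0.0790308 = 0.15313
P(Group 1 | data) = 0.074099 / 0.15313 ≈ 0.4839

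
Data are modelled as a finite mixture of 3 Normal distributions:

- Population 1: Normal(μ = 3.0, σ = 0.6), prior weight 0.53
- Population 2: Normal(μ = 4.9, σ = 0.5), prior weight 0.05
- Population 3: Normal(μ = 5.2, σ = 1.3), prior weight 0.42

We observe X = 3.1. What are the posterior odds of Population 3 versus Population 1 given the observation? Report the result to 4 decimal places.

0.1006

Only the two components matter; the odds are (P(Z=i) f_i(x)) / (P(Z=j) f_j(x)).
Evaluate each component's likelihood at the observed value:
  f_1 = (1/(0.6·√(2π)))·exp(−(3.1−3.0)²/(2·0.6²)) = 0.664904·exp(-0.01389) = 0.655733
  f_2 = (1/(0.5·√(2π)))·exp(−(3.1−4.9)²/(2·0.5²)) = 0.797885·exp(-6.48000) = 0.0012238
  f_3 = (1/(1.3·√(2π)))·exp(−(3.1−5.2)²/(2·1.3²)) = 0.306879·exp(-1.30473) = 0.0832392
Posterior odds = (P(Z=3)·f_3) / (P(Z=1)·f_1) = (0.42·0.0832392) / (0.53·0.655733) = 0.0349605 / 0.347538 ≈ 0.1006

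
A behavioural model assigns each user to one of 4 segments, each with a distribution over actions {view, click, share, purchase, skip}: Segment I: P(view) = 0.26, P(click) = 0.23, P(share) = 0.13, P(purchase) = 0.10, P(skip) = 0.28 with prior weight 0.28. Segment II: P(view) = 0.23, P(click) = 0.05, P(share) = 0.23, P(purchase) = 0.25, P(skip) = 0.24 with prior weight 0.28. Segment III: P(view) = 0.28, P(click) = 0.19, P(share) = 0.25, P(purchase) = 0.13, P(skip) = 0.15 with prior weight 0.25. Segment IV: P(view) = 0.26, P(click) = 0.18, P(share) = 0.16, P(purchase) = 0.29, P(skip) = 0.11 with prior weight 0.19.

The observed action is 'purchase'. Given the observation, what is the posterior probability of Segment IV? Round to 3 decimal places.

0.297

Apply Bayes' rule: the posterior for each component is proportional to its prior times its likelihood at x.
Categorical probabilities:
  f_I = P(purchase | comp) = 0.10
  f_II = P(purchase | comp) = 0.25
  f_III = P(purchase | comp) = 0.13
  f_IV = P(purchase | comp) = 0.29
Weight by the priors:
  w_I·f_I = 0.28 × 0.1 = 0.028
  w_II·f_II = 0.28 × 0.25 = 0.07
  w_III·f_III = 0.25 × 0.13 = 0.0325
  w_IV·f_IV = 0.19 × 0.29 = 0.0551
Denominator: 0.028 + 0.07 + 0.0325 + 0.0551 = 0.1856
So the posterior for Segment IV is 0.0551 / 0.1856 ≈ 0.297.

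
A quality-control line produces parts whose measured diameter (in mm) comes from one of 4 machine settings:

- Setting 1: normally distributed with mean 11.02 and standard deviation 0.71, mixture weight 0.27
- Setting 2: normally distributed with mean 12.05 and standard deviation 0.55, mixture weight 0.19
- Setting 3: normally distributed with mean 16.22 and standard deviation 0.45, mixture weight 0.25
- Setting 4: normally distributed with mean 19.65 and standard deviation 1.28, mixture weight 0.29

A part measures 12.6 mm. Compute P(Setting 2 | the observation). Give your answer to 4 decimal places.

P(component k | x) = P(Z=k)·f_k(x) / marginal(x), where marginal(x) = Σ_j P(Z=j)·f_j(x).
Normal densities:
  p_1 = 0.0472386
  p_2 = 0.439947
  p_3 = 7.86012e-15
  p_4 = 8.05975e-08
Prior × likelihood for each component:
  P(Z=1)·p_1 = 0.27 × 0.0472386 = 0.0127544
  P(Z=2)·p_2 = 0.19 × 0.439947 = 0.0835899
  P(Z=3)·p_3 = 0.25 × 7.86012e-15 = 1.96503e-15
  P(Z=4)·p_4 = 0.29 × 8.05975e-08 = 2.33733e-08
Denominator: 0.0127544 + 0.0835899 + 1.96503e-15 + 2.33733e-08 = 0.0963443
Responsibility of Setting 2: 0.0835899 / 0.0963443 ≈ 0.8676

0.8676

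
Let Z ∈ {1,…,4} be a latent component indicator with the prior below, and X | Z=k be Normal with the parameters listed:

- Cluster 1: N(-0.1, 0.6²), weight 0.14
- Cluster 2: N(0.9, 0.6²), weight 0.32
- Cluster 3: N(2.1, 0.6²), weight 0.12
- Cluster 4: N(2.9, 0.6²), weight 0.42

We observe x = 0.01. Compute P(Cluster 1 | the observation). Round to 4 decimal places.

Apply Bayes' rule: the posterior for each component is proportional to its prior times its likelihood at x.
Evaluate each component's likelihood at the observed value:
  p_1 = (1/(0.6·√(2π)))·exp(−(0.01−-0.1)²/(2·0.6²)) = 0.664904·exp(-0.01681) = 0.653823
  p_2 = (1/(0.6·√(2π)))·exp(−(0.01−0.9)²/(2·0.6²)) = 0.664904·exp(-1.10014) = 0.221297
  p_3 = (1/(0.6·√(2π)))·exp(−(0.01−2.1)²/(2·0.6²)) = 0.664904·exp(-6.06681) = 0.00154162
  p_4 = (1/(0.6·√(2π)))·exp(−(0.01−2.9)²/(2·0.6²)) = 0.664904·exp(-11.60014) = 6.09372e-06
Prior × likelihood for each component:
  P(Z=1)·p_1 = 0.14 × 0.653823 = 0.0915352
  P(Z=2)·p_2 = 0.32 × 0.221297 = 0.0708149
  P(Z=3)·p_3 = 0.12 × 0.00154162 = 0.000184995
  P(Z=4)·p_4 = 0.42 × 6.09372e-06 = 2.55936e-06
Evidence: 0.0915352 + 0.0708149 + 0.000184995 + 2.55936e-06 = 0.162538
So the posterior for Cluster 1 is 0.0915352 / 0.162538 ≈ 0.5632.

0.5632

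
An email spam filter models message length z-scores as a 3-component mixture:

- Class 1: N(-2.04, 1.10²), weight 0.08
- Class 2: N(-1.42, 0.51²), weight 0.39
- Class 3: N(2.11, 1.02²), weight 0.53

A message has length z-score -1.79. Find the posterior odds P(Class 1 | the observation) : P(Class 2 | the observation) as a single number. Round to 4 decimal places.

The posterior odds equal the prior odds times the likelihood ratio: (w_i/w_j)·(f_i(x)/f_j(x)).
Evaluate each component's likelihood at the observed value:
  L_1 = (1/(1.10·√(2π)))·exp(−(-1.79−-2.04)²/(2·1.10²)) = 0.362675·exp(-0.02583) = 0.353428
  L_2 = (1/(0.51·√(2π)))·exp(−(-1.79−-1.42)²/(2·0.51²)) = 0.782240·exp(-0.26317) = 0.601239
  L_3 = (1/(1.02·√(2π)))·exp(−(-1.79−2.11)²/(2·1.02²)) = 0.391120·exp(-7.30969) = 0.000261669
Posterior odds = (w_1·L_1) / (w_2·L_2) = (0.08·0.353428) / (0.39·0.601239) = 0.0282742 / 0.234483 ≈ 0.1206

0.1206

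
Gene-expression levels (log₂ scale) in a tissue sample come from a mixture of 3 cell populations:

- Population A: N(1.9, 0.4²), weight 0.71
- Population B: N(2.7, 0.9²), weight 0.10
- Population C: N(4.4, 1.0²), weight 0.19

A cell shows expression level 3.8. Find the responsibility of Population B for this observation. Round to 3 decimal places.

0.249

Posterior ∝ prior × likelihood, so P(k | x) ∝ π_k f_k(x); normalise over all components.
Evaluate each component's likelihood at the observed value:
  L_A = (1/(0.4·√(2π)))·exp(−(3.8−1.9)²/(2·0.4²)) = 0.997356·exp(-11.28125) = 1.25738e-05
  L_B = (1/(0.9·√(2π)))·exp(−(3.8−2.7)²/(2·0.9²)) = 0.443269·exp(-0.74691) = 0.210033
  L_C = (1/(1.0·√(2π)))·exp(−(3.8−4.4)²/(2·1.0²)) = 0.398942·exp(-0.18000) = 0.333225
Weight by the priors:
  π_A·L_A = 0.71 × 1.25738e-05 = 8.92738e-06
  π_B·L_B = 0.10 × 0.210033 = 0.0210033
  π_C·L_C = 0.19 × 0.333225 = 0.0633127
Evidence: 8.92738e-06 + 0.0210033 + 0.0633127 = 0.0843249
Responsibility of Population B: 0.0210033 / 0.0843249 ≈ 0.249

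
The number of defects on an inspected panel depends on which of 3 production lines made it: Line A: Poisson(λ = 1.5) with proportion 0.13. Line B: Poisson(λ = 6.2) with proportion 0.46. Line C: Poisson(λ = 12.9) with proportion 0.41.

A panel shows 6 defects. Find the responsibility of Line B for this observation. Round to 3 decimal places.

0.913

The responsibility of component k is P(Z=k) f_k(x) divided by Σ_j P(Z=j) f_j(x).
Poisson probabilities:
  L_A = e^(−1.5)·1.5^6/6! = 0.00352999
  L_B = e^(−6.2)·6.2^6/6! = 0.1601
  L_C = e^(−12.9)·12.9^6/6! = 0.0159885
Prior × likelihood for each component:
  P(Z=A)·L_A = 0.13 × 0.00352999 = 0.000458899
  P(Z=B)·L_B = 0.46 × 0.1601 = 0.0736461
  P(Z=C)·L_C = 0.41 × 0.0159885 = 0.00655527
Marginal: 0.000458899 + 0.0736461 + 0.00655527 = 0.0806603
Responsibility of Line B: 0.0736461 / 0.0806603 ≈ 0.913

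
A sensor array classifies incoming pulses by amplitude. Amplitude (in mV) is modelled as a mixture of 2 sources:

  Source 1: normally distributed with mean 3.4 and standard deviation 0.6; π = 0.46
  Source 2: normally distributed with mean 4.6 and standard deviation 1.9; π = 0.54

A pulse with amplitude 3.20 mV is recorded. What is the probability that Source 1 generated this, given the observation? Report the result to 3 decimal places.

Apply Bayes' rule: the posterior for each component is proportional to its prior times its likelihood at x.
Component likelihoods at x = 3.20 mV:
  f_1 = 0.628972
  f_2 = 0.160051
Weight by the priors:
  π_1·f_1 = 0.46 × 0.628972 = 0.289327
  π_2·f_2 = 0.54 × 0.160051 = 0.0864277
Normaliser: 0.289327 + 0.0864277 = 0.375755
So the posterior for Source 1 is 0.289327 / 0.375755 ≈ 0.770.

0.770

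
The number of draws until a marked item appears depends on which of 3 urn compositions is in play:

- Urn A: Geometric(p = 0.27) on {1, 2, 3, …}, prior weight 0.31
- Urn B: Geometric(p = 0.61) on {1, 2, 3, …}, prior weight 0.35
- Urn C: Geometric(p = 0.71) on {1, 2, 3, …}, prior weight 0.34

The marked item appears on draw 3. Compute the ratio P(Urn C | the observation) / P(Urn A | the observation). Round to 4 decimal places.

The posterior odds equal the prior odds times the likelihood ratio: (w_i/w_j)·(f_i(x)/f_j(x)).
Evaluate each component's likelihood at the observed value:
  p_A = 0.143883
  p_B = 0.092781
  p_C = 0.059711
Odds = (0.34/0.31) × (0.059711/0.143883) = 1.09677 × 0.414997 ≈ 0.4552

0.4552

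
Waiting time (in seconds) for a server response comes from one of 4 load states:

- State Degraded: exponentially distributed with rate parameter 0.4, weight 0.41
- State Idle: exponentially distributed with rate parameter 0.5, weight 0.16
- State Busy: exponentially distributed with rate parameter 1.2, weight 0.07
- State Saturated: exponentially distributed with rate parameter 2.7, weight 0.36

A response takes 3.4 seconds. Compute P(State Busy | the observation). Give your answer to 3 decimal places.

Apply Bayes' rule: the posterior for each component is proportional to its prior times its likelihood at x.
Component likelihoods at x = 3.4 seconds:
  L_Degraded = 0.4·e^(−0.4·3.4) = 0.4·e^(−1.3600) = 0.102664
  L_Idle = 0.5·e^(−0.5·3.4) = 0.5·e^(−1.7000) = 0.0913418
  L_Busy = 1.2·e^(−1.2·3.4) = 1.2·e^(−4.0800) = 0.020289
  L_Saturated = 2.7·e^(−2.7·3.4) = 2.7·e^(−9.1800) = 0.000278317
Unnormalised posteriors:
  π_Degraded·L_Degraded = 0.41 × 0.102664 = 0.0420924
  π_Idle·L_Idle = 0.16 × 0.0913418 = 0.0146147
  π_Busy·L_Busy = 0.07 × 0.020289 = 0.00142023
  π_Saturated·L_Saturated = 0.36 × 0.000278317 = 0.000100194
Marginal: 0.0420924 + 0.0146147 + 0.00142023 + 0.000100194 = 0.0582275
P(State Busy | the observation) = 0.00142023 / 0.0582275 ≈ 0.024

0.024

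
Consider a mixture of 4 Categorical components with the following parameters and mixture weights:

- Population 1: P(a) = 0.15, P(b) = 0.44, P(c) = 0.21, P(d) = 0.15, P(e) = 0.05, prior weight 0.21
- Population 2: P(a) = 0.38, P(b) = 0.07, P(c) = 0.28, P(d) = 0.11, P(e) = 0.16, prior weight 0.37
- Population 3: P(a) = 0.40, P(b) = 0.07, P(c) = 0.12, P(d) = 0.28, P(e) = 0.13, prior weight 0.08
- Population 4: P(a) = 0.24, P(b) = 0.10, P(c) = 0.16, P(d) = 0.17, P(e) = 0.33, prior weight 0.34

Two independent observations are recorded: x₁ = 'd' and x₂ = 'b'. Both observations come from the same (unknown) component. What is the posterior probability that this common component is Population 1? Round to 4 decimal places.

0.5761

The responsibility of component k is π_k f_k(x) divided by Σ_j π_j f_j(x).
Since both observations come from the same component, the likelihood for component k is f_k(x₁)·f_k(x₂).
  p_1 = [P(d | comp) = 0.15] × [0.44] = 0.066
  p_2 = [P(d | comp) = 0.11] × [0.07] = 0.0077
  p_3 = [P(d | comp) = 0.28] × [0.07] = 0.0196
  p_4 = [P(d | comp) = 0.17] × [0.1] = 0.017
Multiply by the mixture weights:
  π_1·p_1 = 0.21 × 0.066 = 0.01386
  π_2·p_2 = 0.37 × 0.0077 = 0.002849
  π_3·p_3 = 0.08 × 0.0196 = 0.001568
  π_4·p_4 = 0.34 × 0.017 = 0.00578
Denominator: 0.01386 + 0.002849 + 0.001568 + 0.00578 = 0.024057
Responsibility of Population 1: 0.01386 / 0.024057 ≈ 0.5761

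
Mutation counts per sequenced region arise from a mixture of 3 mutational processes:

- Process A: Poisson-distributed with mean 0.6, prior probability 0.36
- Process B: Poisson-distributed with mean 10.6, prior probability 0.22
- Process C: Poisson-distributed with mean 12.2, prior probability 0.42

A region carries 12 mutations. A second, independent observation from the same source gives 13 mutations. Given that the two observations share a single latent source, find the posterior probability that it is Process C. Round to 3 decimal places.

0.723

Posterior ∝ prior × likelihood, so P(k | x) ∝ P(Z=k) f_k(x); normalise over all components.
Since both observations come from the same component, the likelihood for component k is f_k(x₁)·f_k(x₂).
  f_A = [2.49403e-12] × [1.15109e-13] = 2.87085e-25
  f_B = [0.104668] × [0.0853443] = 0.00893277
  f_C = [0.11418] × [0.107153] = 0.0122347
Unnormalised posteriors:
  P(Z=A)·f_A = 0.36 × 2.87085e-25 = 1.03351e-25
  P(Z=B)·f_B = 0.22 × 0.00893277 = 0.00196521
  P(Z=C)·f_C = 0.42 × 0.0122347 = 0.00513857
Marginal: 1.03351e-25 + 0.00196521 + 0.00513857 = 0.00710378
So the posterior for Process C is 0.00513857 / 0.00710378 ≈ 0.723.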